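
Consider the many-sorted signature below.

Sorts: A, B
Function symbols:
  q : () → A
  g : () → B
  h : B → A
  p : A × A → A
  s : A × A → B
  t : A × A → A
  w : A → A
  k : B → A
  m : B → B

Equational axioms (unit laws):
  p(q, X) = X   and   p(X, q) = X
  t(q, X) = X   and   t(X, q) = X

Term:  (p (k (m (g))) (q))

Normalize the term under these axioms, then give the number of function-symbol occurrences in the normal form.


size = 3

1. (p (k (m (g))) (q))  →  (k (m (g)))
normal form: (k (m (g)))


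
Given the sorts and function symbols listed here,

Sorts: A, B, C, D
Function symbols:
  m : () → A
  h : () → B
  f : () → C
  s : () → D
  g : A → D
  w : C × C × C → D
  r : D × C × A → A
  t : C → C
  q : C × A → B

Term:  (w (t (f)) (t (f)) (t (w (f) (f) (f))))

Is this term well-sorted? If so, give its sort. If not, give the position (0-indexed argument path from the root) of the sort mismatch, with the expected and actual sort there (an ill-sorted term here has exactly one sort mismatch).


ill-sorted at position [2, 0]: expected C, got D

    (f) : C
  (t (f)) : C
    (f) : C
  (t (f)) : C
      (f) : C
      (f) : C
      (f) : C
    (w (f) (f) (f)) : D
  (t (w (f) (f) (f))) : ✗ arg 0 at [2, 0] has sort D, expected C


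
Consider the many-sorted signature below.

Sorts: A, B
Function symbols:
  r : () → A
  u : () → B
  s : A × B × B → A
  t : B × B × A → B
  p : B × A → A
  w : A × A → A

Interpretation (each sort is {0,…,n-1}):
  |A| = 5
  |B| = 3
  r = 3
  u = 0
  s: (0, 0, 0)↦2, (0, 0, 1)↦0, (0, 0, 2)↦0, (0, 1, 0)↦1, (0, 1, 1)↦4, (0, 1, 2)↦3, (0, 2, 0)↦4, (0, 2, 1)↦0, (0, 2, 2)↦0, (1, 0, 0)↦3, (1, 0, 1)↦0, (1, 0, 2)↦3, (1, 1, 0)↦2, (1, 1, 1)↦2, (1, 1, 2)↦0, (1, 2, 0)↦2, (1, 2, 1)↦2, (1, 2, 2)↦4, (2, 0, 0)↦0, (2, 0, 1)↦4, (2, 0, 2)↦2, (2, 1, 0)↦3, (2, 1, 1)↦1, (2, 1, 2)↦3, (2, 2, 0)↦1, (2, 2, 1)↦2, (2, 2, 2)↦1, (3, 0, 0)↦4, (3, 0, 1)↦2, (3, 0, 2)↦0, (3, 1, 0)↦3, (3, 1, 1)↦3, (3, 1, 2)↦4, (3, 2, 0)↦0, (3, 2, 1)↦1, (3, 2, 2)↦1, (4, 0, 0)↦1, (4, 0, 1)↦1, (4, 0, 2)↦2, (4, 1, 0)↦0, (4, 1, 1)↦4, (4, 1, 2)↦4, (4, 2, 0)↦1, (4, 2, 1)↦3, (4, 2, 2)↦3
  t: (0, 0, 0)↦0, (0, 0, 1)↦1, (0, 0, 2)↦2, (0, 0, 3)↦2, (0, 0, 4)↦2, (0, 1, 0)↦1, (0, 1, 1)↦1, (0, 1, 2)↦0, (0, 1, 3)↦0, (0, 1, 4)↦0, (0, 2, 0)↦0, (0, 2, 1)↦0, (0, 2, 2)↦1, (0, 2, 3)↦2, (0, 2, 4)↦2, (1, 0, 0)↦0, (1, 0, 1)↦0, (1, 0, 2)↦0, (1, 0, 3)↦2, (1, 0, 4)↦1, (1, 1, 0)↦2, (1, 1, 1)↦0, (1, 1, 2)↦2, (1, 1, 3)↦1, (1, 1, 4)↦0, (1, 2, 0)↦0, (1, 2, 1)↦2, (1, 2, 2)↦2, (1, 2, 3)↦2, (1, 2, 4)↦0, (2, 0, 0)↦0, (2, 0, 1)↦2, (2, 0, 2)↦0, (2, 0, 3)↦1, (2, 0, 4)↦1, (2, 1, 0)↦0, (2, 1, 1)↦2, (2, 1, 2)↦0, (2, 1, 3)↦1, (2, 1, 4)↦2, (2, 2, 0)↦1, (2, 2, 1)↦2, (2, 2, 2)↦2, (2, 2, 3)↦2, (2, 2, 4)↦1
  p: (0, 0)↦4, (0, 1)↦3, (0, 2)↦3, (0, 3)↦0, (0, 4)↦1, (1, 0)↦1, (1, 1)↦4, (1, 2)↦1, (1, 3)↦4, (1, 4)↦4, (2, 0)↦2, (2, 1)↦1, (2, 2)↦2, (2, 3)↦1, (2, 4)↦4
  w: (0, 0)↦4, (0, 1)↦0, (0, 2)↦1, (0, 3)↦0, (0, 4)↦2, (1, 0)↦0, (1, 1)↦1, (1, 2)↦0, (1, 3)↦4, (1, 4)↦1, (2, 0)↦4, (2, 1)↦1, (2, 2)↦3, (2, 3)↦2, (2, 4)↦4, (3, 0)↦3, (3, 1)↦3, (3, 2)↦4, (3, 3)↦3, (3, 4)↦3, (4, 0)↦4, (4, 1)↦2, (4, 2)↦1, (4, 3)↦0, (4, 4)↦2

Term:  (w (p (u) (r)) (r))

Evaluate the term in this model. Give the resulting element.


value = 0

  u = 0
  r = 3
  (p (u) (r)) = p(0, 3) = 0
  r = 3
  (w (p (u) (r)) (r)) = w(0, 3) = 0


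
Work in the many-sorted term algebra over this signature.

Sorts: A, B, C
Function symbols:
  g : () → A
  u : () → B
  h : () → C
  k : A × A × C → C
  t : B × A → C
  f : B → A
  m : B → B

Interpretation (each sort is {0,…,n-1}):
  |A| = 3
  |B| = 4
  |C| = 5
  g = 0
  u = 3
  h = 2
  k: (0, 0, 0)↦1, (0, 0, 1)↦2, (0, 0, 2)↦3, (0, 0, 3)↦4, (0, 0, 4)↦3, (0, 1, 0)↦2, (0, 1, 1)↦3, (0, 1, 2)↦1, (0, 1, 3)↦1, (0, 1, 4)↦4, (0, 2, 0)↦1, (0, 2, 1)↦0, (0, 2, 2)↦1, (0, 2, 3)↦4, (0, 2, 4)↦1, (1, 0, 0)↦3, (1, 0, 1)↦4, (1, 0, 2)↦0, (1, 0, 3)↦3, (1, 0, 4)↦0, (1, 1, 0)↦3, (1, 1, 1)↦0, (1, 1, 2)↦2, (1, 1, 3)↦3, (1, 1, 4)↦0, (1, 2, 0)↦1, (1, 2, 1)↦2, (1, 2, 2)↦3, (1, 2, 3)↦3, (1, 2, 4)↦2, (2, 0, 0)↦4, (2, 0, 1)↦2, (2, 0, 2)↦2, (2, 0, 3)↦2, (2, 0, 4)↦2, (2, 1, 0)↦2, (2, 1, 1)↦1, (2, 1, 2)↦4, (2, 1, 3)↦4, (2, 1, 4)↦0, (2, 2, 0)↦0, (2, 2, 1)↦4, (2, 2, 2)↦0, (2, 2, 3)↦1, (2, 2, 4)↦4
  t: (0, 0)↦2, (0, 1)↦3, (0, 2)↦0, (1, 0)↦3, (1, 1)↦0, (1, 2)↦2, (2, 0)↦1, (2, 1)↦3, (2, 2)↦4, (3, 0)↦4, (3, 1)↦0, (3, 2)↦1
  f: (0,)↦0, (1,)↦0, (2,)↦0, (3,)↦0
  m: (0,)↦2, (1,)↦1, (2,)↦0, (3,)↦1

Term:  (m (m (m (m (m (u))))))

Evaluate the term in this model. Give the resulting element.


value = 1

  u = 3
  (m (u)) = m(3,) = 1
  (m (m (u))) = m(1,) = 1
  (m (m (m (u)))) = m(1,) = 1
  (m (m (m (m (u))))) = m(1,) = 1
  (m (m (m (m (m (u)))))) = m(1,) = 1


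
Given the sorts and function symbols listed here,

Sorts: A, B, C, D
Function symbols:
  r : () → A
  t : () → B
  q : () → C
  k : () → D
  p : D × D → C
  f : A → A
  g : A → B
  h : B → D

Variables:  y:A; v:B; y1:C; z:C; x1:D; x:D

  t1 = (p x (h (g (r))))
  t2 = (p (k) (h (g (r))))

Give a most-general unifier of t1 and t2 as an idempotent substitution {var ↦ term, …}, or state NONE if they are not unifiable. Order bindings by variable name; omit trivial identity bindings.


{x ↦ (k)}


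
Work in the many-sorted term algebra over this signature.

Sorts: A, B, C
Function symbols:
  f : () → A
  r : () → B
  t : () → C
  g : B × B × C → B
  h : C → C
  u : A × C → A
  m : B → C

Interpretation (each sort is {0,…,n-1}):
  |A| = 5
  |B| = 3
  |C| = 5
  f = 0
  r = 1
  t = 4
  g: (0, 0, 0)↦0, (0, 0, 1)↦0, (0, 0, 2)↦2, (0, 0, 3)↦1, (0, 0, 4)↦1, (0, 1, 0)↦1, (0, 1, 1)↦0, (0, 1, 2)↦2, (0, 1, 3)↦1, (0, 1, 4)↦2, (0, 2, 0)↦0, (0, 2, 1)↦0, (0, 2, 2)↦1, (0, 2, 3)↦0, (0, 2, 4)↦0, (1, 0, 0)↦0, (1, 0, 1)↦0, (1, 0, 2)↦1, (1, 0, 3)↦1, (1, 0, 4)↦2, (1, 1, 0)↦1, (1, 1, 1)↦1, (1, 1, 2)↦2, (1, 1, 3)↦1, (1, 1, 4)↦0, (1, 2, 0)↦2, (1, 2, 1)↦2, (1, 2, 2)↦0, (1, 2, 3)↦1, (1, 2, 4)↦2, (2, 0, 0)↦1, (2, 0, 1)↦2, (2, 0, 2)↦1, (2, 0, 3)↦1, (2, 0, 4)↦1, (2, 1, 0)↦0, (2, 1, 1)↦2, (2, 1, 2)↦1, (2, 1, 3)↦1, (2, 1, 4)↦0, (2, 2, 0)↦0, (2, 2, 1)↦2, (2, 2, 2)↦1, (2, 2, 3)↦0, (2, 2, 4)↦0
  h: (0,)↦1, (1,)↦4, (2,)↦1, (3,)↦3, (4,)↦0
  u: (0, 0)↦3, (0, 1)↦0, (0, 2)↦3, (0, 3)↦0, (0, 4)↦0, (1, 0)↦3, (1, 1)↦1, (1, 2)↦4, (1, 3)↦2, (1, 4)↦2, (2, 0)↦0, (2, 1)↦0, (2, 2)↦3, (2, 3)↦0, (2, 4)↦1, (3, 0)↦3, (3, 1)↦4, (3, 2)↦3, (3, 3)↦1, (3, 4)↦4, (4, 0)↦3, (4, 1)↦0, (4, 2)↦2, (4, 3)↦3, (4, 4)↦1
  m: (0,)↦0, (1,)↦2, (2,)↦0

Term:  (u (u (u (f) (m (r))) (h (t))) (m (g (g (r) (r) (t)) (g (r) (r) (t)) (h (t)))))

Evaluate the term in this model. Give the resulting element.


  f = 0
  r = 1
  (m (r)) = m(1,) = 2
  (u (f) (m (r))) = u(0, 2) = 3
  t = 4
  (h (t)) = h(4,) = 0
  (u (u (f) (m (r))) (h (t))) = u(3, 0) = 3
  r = 1
  r = 1
  t = 4
  (g (r) (r) (t)) = g(1, 1, 4) = 0
  r = 1
  r = 1
  t = 4
  (g (r) (r) (t)) = g(1, 1, 4) = 0
  t = 4
  (h (t)) = h(4,) = 0
  (g (g (r) (r) (t)) (g (r) (r) (t)) (h (t))) = g(0, 0, 0) = 0
  (m (g (g (r) (r) (t)) (g (r) (r) (t)) (h (t)))) = m(0,) = 0
  (u (u (u (f) (m (r))) (h (t))) (m (g (g (r) (r) (t)) (g (r) (r) (t)) (h (t))))) = u(3, 0) = 3

value = 3


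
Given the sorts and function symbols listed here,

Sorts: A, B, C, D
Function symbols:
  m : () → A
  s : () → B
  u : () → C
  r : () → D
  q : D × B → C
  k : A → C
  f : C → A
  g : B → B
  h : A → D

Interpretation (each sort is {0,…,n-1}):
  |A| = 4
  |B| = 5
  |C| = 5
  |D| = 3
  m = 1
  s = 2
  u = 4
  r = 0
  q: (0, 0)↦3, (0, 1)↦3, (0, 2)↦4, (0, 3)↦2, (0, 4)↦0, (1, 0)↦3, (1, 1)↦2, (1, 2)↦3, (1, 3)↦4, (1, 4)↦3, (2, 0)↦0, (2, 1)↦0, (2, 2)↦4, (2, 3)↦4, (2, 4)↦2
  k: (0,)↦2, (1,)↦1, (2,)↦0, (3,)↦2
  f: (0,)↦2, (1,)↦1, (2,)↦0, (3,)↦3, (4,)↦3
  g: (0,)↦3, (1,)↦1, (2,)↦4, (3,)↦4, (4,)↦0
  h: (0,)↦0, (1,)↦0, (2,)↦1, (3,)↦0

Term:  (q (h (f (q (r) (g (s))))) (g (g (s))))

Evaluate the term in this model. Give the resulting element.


value = 3

  r = 0
  s = 2
  (g (s)) = g(2,) = 4
  (q (r) (g (s))) = q(0, 4) = 0
  (f (q (r) (g (s)))) = f(0,) = 2
  (h (f (q (r) (g (s))))) = h(2,) = 1
  s = 2
  (g (s)) = g(2,) = 4
  (g (g (s))) = g(4,) = 0
  (q (h (f (q (r) (g (s))))) (g (g (s)))) = q(1, 0) = 3


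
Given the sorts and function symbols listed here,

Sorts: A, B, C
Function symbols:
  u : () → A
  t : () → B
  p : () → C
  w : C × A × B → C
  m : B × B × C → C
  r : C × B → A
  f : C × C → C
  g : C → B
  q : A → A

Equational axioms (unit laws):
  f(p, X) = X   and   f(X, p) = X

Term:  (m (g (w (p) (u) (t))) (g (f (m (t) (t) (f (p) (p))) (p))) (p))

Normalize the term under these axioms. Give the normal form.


normal form = (m (g (w (p) (u) (t))) (g (m (t) (t) (p))) (p))

1. (m (g (w (p) (u) (t))) (g (f (m (t) (t) (f (p) (p))) (p))) (p))  →  (m (g (w (p) (u) (t))) (g (m (t) (t) (f (p) (p)))) (p))
2. (m (g (w (p) (u) (t))) (g (m (t) (t) (f (p) (p)))) (p))  →  (m (g (w (p) (u) (t))) (g (m (t) (t) (p))) (p))


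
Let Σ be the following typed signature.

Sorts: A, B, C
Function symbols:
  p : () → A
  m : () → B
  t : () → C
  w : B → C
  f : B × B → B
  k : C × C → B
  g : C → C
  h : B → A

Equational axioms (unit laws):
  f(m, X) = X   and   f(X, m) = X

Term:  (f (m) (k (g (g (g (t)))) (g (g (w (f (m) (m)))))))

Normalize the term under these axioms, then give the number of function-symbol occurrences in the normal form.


1. (f (m) (k (g (g (g (t)))) (g (g (w (f (m) (m)))))))  →  (k (g (g (g (t)))) (g (g (w (f (m) (m))))))
2. (k (g (g (g (t)))) (g (g (w (f (m) (m))))))  →  (k (g (g (g (t)))) (g (g (w (m)))))
normal form: (k (g (g (g (t)))) (g (g (w (m)))))

size = 9


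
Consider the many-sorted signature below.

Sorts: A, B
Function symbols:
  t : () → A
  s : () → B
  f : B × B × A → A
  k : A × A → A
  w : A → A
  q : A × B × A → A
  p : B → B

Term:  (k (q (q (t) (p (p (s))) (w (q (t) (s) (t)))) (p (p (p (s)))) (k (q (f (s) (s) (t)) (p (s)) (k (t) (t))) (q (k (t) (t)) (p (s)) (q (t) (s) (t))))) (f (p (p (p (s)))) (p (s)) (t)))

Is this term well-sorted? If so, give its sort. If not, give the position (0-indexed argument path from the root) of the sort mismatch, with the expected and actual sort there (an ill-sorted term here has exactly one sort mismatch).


well-sorted; sort = A

      (t) : A
          (s) : B
        (p (s)) : B
      (p (p (s))) : B
          (t) : A
          (s) : B
          (t) : A
        (q (t) (s) (t)) : A
      (w (q (t) (s) (t))) : A
    (q (t) (p (p (s))) (w (q (t) (s) (t)))) : A
          (s) : B
        (p (s)) : B
      (p (p (s))) : B
    (p (p (p (s)))) : B
          (s) : B
          (s) : B
          (t) : A
        (f (s) (s) (t)) : A
          (s) : B
        (p (s)) : B
          (t) : A
          (t) : A
        (k (t) (t)) : A
      (q (f (s) (s) (t)) (p (s)) (k (t) (t))) : A
          (t) : A
          (t) : A
        (k (t) (t)) : A
          (s) : B
        (p (s)) : B
          (t) : A
          (s) : B
          (t) : A
        (q (t) (s) (t)) : A
      (q (k (t) (t)) (p (s)) (q (t) (s) (t))) : A
    (k (q (f (s) (s) (t)) (p (s)) (k (t) (t))) (q (k (t) (t)) (p (s)) (q (t) (s) (t)))) : A
  (q (q (t) (p (p (s))) (w (q (t) (s) (t)))) (p (p (p (s)))) (k (q (f (s) (s) (t)) (p (s)) (k (t) (t))) (q (k (t) (t)) (p (s)) (q (t) (s) (t))))) : A
          (s) : B
        (p (s)) : B
      (p (p (s))) : B
    (p (p (p (s)))) : B
      (s) : B
    (p (s)) : B
    (t) : A
  (f (p (p (p (s)))) (p (s)) (t)) : A
(k (q (q (t) (p (p (s))) (w (q (t) (s) (t)))) (p (p (p (s)))) (k (q (f (s) (s) (t)) (p (s)) (k (t) (t))) (q (k (t) (t)) (p (s)) (q (t) (s) (t))))) (f (p (p (p (s)))) (p (s)) (t))) : A


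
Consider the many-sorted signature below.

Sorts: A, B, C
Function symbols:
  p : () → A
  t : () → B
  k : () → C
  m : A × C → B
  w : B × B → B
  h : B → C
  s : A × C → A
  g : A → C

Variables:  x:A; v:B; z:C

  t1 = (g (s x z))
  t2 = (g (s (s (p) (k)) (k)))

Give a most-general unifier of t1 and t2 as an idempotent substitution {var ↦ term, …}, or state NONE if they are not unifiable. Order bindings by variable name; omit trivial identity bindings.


{x ↦ (s (p) (k)), z ↦ (k)}


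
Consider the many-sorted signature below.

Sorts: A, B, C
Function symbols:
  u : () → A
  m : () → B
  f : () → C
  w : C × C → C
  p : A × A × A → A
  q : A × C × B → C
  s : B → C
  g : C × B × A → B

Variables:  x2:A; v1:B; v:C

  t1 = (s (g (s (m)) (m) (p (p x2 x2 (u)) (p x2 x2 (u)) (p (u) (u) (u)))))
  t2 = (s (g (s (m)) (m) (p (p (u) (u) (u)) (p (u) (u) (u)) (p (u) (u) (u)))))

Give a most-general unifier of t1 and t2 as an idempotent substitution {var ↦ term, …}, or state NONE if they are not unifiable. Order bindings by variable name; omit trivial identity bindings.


{x2 ↦ (u)}


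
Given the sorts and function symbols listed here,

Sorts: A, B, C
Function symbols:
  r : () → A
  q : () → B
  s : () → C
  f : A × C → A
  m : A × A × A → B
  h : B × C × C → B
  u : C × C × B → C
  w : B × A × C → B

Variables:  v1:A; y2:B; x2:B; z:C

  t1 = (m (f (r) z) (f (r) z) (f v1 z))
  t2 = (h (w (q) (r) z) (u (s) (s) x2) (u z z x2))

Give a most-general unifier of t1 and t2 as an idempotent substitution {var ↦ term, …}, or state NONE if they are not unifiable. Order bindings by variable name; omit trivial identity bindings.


head clash or occurs-check failure — not unifiable

NONE (not unifiable)


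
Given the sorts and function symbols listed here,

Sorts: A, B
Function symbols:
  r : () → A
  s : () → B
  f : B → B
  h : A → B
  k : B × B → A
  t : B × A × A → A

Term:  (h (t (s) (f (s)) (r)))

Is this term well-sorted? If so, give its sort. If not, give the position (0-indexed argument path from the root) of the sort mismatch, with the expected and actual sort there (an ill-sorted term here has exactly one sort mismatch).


ill-sorted at position [0, 1]: expected A, got B

    (s) : B
      (s) : B
    (f (s)) : B
    (r) : A
  (t (s) (f (s)) (r)) : ✗ arg 1 at [0, 1] has sort B, expected A


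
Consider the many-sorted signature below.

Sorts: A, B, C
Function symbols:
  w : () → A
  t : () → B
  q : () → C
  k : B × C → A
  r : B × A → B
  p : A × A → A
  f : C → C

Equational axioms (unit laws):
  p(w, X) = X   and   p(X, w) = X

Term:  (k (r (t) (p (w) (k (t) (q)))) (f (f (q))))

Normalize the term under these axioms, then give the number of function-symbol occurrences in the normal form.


1. (k (r (t) (p (w) (k (t) (q)))) (f (f (q))))  →  (k (r (t) (k (t) (q))) (f (f (q))))
normal form: (k (r (t) (k (t) (q))) (f (f (q))))

size = 9


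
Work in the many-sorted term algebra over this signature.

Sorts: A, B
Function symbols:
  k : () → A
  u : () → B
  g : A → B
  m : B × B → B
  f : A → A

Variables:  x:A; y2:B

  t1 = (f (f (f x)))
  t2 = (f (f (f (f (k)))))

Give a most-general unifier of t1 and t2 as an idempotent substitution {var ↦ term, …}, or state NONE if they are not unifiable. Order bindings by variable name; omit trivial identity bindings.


{x ↦ (f (k))}


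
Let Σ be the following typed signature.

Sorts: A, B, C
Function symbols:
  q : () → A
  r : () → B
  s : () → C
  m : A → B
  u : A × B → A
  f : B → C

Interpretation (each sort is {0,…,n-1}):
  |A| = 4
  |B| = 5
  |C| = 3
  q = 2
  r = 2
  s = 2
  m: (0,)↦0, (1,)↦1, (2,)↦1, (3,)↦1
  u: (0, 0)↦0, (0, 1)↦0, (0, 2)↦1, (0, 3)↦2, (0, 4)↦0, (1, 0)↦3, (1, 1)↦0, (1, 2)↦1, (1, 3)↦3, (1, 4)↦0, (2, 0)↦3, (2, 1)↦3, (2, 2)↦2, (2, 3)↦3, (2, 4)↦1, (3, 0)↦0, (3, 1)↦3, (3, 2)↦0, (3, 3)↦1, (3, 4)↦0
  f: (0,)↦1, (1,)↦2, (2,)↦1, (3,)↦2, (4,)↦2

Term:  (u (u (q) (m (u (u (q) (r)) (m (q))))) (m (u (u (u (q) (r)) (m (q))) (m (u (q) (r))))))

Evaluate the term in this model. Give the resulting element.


value = 3

  q = 2
  q = 2
  r = 2
  (u (q) (r)) = u(2, 2) = 2
  q = 2
  (m (q)) = m(2,) = 1
  (u (u (q) (r)) (m (q))) = u(2, 1) = 3
  (m (u (u (q) (r)) (m (q)))) = m(3,) = 1
  (u (q) (m (u (u (q) (r)) (m (q))))) = u(2, 1) = 3
  q = 2
  r = 2
  (u (q) (r)) = u(2, 2) = 2
  q = 2
  (m (q)) = m(2,) = 1
  (u (u (q) (r)) (m (q))) = u(2, 1) = 3
  q = 2
  r = 2
  (u (q) (r)) = u(2, 2) = 2
  (m (u (q) (r))) = m(2,) = 1
  (u (u (u (q) (r)) (m (q))) (m (u (q) (r)))) = u(3, 1) = 3
  (m (u (u (u (q) (r)) (m (q))) (m (u (q) (r))))) = m(3,) = 1
  (u (u (q) (m (u (u (q) (r)) (m (q))))) (m (u (u (u (q) (r)) (m (q))) (m (u (q) (r)))))) = u(3, 1) = 3


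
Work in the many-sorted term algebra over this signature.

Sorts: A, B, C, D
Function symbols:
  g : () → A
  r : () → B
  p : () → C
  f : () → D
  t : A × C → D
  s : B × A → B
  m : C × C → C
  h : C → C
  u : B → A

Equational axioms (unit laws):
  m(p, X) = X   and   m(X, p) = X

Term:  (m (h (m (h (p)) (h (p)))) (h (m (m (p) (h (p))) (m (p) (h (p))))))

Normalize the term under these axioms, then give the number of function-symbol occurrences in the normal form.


1. (m (h (m (h (p)) (h (p)))) (h (m (m (p) (h (p))) (m (p) (h (p))))))  →  (m (h (m (h (p)) (h (p)))) (h (m (h (p)) (m (p) (h (p))))))
2. (m (h (m (h (p)) (h (p)))) (h (m (h (p)) (m (p) (h (p))))))  →  (m (h (m (h (p)) (h (p)))) (h (m (h (p)) (h (p)))))
normal form: (m (h (m (h (p)) (h (p)))) (h (m (h (p)) (h (p)))))

size = 13


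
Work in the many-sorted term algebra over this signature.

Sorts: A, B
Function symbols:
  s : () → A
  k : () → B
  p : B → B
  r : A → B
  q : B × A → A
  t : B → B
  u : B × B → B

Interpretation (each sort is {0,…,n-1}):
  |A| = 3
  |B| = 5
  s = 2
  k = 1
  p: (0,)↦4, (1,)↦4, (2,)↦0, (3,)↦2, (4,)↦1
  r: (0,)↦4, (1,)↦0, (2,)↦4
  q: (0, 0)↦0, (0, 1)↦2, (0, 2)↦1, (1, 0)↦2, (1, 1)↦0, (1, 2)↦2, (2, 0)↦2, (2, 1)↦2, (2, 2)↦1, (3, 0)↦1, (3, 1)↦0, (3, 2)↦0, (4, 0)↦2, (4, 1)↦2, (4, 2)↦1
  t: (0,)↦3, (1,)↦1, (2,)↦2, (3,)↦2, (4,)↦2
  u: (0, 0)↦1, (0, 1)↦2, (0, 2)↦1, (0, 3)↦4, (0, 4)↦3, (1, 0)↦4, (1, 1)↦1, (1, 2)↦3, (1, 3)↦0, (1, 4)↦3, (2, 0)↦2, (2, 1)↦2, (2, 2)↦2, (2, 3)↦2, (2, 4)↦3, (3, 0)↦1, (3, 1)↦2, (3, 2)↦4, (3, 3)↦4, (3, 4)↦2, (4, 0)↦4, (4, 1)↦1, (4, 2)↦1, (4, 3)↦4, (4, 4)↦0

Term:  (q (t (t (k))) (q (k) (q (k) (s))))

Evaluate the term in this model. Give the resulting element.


  k = 1
  (t (k)) = t(1,) = 1
  (t (t (k))) = t(1,) = 1
  k = 1
  k = 1
  s = 2
  (q (k) (s)) = q(1, 2) = 2
  (q (k) (q (k) (s))) = q(1, 2) = 2
  (q (t (t (k))) (q (k) (q (k) (s)))) = q(1, 2) = 2

value = 2


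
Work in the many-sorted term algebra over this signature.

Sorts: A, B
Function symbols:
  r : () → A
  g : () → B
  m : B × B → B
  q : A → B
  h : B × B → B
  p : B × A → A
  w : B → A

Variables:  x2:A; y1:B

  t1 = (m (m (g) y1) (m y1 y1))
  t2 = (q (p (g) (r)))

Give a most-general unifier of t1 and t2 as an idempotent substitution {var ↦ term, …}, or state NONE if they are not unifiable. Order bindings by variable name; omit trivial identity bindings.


NONE (not unifiable)

head clash or occurs-check failure — not unifiable


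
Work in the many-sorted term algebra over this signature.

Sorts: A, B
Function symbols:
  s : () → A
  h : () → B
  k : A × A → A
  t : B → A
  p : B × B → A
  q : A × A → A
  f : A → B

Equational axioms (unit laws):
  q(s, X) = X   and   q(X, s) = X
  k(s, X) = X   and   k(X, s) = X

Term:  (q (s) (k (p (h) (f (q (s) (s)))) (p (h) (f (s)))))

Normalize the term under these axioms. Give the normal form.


1. (q (s) (k (p (h) (f (q (s) (s)))) (p (h) (f (s)))))  →  (k (p (h) (f (q (s) (s)))) (p (h) (f (s))))
2. (k (p (h) (f (q (s) (s)))) (p (h) (f (s))))  →  (k (p (h) (f (s))) (p (h) (f (s))))

normal form = (k (p (h) (f (s))) (p (h) (f (s))))


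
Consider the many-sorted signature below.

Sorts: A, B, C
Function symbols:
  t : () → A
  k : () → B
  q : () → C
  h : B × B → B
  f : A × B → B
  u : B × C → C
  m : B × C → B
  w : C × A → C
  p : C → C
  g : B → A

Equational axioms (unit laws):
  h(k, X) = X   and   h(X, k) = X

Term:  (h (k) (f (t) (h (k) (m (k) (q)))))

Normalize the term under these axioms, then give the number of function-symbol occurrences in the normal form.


1. (h (k) (f (t) (h (k) (m (k) (q)))))  →  (f (t) (h (k) (m (k) (q))))
2. (f (t) (h (k) (m (k) (q))))  →  (f (t) (m (k) (q)))
normal form: (f (t) (m (k) (q)))

size = 5


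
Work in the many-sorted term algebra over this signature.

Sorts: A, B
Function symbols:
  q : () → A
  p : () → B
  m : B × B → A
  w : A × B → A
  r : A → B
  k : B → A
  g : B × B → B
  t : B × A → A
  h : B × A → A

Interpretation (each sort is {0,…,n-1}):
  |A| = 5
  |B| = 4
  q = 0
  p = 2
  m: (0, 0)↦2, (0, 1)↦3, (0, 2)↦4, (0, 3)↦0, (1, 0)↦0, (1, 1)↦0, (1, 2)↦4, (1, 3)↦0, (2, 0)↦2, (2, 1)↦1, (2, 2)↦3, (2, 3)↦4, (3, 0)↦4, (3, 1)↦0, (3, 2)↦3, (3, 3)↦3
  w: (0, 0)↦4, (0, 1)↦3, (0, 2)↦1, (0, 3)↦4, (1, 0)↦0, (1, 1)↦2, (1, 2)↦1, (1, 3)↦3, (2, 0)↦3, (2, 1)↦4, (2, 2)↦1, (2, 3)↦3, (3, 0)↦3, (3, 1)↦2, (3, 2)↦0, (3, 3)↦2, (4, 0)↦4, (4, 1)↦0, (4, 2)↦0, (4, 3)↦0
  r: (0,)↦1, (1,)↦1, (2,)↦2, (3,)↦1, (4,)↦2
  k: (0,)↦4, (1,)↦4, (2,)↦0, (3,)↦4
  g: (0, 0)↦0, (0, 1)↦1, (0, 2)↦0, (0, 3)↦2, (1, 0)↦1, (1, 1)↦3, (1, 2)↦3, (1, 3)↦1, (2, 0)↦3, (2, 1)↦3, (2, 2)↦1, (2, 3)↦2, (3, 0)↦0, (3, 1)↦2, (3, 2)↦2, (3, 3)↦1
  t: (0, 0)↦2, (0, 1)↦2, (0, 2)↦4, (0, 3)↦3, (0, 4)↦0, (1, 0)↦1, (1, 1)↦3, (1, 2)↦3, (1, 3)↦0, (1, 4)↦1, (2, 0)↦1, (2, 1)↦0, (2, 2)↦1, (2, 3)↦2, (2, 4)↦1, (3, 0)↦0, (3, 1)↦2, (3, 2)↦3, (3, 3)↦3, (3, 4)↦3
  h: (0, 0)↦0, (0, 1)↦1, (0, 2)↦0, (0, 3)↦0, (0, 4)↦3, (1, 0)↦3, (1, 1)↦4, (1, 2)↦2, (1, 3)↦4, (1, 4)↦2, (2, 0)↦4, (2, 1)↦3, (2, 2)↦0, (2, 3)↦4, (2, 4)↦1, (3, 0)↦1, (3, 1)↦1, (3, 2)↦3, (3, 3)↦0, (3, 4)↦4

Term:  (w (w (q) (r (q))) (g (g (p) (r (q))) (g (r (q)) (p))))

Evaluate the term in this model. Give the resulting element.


  q = 0
  q = 0
  (r (q)) = r(0,) = 1
  (w (q) (r (q))) = w(0, 1) = 3
  p = 2
  q = 0
  (r (q)) = r(0,) = 1
  (g (p) (r (q))) = g(2, 1) = 3
  q = 0
  (r (q)) = r(0,) = 1
  p = 2
  (g (r (q)) (p)) = g(1, 2) = 3
  (g (g (p) (r (q))) (g (r (q)) (p))) = g(3, 3) = 1
  (w (w (q) (r (q))) (g (g (p) (r (q))) (g (r (q)) (p)))) = w(3, 1) = 2

value = 2


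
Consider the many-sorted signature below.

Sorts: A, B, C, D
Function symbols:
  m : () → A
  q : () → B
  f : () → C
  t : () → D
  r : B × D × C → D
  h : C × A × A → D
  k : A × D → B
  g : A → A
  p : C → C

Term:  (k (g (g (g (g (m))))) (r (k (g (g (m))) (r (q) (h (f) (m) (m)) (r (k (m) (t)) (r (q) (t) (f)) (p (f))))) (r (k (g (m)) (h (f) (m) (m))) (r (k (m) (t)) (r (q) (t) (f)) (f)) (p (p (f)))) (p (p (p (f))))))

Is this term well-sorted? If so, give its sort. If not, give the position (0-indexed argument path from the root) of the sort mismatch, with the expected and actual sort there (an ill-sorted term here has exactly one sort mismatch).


          (m) : A
        (g (m)) : A
      (g (g (m))) : A
    (g (g (g (m)))) : A
  (g (g (g (g (m))))) : A
          (m) : A
        (g (m)) : A
      (g (g (m))) : A
        (q) : B
          (f) : C
          (m) : A
          (m) : A
        (h (f) (m) (m)) : D
            (m) : A
            (t) : D
          (k (m) (t)) : B
            (q) : B
            (t) : D
            (f) : C
          (r (q) (t) (f)) : D
            (f) : C
          (p (f)) : C
        (r (k (m) (t)) (r (q) (t) (f)) (p (f))) : D
      (r (q) (h (f) (m) (m)) (r (k (m) (t)) (r (q) (t) (f)) (p (f)))) : ✗ arg 2 at [1, 0, 1, 2] has sort D, expected C
          (m) : A
        (g (m)) : A
          (f) : C
          (m) : A
          (m) : A
        (h (f) (m) (m)) : D
      (k (g (m)) (h (f) (m) (m))) : B
          (m) : A
          (t) : D
        (k (m) (t)) : B
          (q) : B
          (t) : D
          (f) : C
        (r (q) (t) (f)) : D
        (f) : C
      (r (k (m) (t)) (r (q) (t) (f)) (f)) : D
          (f) : C
        (p (f)) : C
      (p (p (f))) : C
    (r (k (g (m)) (h (f) (m) (m))) (r (k (m) (t)) (r (q) (t) (f)) (f)) (p (p (f)))) : D
          (f) : C
        (p (f)) : C
      (p (p (f))) : C
    (p (p (p (f)))) : C

ill-sorted at position [1, 0, 1, 2]: expected C, got D


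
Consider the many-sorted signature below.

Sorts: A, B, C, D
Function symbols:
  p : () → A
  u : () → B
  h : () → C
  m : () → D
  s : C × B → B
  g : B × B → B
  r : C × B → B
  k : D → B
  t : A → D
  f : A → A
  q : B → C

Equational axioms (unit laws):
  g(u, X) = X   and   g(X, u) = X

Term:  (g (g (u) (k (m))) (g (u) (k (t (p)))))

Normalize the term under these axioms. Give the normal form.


1. (g (g (u) (k (m))) (g (u) (k (t (p)))))  →  (g (k (m)) (g (u) (k (t (p)))))
2. (g (k (m)) (g (u) (k (t (p)))))  →  (g (k (m)) (k (t (p))))

normal form = (g (k (m)) (k (t (p))))


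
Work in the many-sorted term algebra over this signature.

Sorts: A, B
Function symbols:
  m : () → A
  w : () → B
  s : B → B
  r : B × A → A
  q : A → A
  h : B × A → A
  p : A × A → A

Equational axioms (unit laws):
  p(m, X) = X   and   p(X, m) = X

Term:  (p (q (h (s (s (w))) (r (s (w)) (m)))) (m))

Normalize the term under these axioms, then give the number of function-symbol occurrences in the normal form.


1. (p (q (h (s (s (w))) (r (s (w)) (m)))) (m))  →  (q (h (s (s (w))) (r (s (w)) (m))))
normal form: (q (h (s (s (w))) (r (s (w)) (m))))

size = 9


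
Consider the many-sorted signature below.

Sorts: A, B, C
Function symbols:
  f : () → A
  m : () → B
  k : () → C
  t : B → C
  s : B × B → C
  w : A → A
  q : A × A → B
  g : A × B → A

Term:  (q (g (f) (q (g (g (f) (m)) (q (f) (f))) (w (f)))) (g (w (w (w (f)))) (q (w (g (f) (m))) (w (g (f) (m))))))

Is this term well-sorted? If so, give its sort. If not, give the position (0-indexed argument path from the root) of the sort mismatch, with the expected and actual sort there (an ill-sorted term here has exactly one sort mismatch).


    (f) : A
          (f) : A
          (m) : B
        (g (f) (m)) : A
          (f) : A
          (f) : A
        (q (f) (f)) : B
      (g (g (f) (m)) (q (f) (f))) : A
        (f) : A
      (w (f)) : A
    (q (g (g (f) (m)) (q (f) (f))) (w (f))) : B
  (g (f) (q (g (g (f) (m)) (q (f) (f))) (w (f)))) : A
          (f) : A
        (w (f)) : A
      (w (w (f))) : A
    (w (w (w (f)))) : A
          (f) : A
          (m) : B
        (g (f) (m)) : A
      (w (g (f) (m))) : A
          (f) : A
          (m) : B
        (g (f) (m)) : A
      (w (g (f) (m))) : A
    (q (w (g (f) (m))) (w (g (f) (m)))) : B
  (g (w (w (w (f)))) (q (w (g (f) (m))) (w (g (f) (m))))) : A
(q (g (f) (q (g (g (f) (m)) (q (f) (f))) (w (f)))) (g (w (w (w (f)))) (q (w (g (f) (m))) (w (g (f) (m)))))) : B

well-sorted; sort = B


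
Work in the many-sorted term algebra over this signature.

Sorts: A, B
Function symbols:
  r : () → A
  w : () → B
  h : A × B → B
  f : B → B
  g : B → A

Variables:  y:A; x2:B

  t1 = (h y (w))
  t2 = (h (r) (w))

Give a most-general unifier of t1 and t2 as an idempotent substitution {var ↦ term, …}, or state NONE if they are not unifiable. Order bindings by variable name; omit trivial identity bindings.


{y ↦ (r)}


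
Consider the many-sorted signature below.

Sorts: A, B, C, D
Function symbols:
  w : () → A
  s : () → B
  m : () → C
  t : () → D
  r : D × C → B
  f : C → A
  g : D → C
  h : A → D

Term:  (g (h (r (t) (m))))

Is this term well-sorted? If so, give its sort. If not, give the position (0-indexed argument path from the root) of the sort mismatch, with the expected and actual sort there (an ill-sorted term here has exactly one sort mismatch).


ill-sorted at position [0, 0]: expected A, got B

      (t) : D
      (m) : C
    (r (t) (m)) : B
  (h (r (t) (m))) : ✗ arg 0 at [0, 0] has sort B, expected A


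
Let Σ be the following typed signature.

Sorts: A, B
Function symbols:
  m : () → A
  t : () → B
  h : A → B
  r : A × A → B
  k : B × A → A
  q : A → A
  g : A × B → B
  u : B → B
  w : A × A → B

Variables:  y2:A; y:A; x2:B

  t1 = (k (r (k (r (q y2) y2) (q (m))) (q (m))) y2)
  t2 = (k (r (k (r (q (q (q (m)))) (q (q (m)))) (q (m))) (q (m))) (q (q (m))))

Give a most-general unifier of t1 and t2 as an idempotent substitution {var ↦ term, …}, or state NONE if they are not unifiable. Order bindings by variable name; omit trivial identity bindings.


{y2 ↦ (q (q (m)))}


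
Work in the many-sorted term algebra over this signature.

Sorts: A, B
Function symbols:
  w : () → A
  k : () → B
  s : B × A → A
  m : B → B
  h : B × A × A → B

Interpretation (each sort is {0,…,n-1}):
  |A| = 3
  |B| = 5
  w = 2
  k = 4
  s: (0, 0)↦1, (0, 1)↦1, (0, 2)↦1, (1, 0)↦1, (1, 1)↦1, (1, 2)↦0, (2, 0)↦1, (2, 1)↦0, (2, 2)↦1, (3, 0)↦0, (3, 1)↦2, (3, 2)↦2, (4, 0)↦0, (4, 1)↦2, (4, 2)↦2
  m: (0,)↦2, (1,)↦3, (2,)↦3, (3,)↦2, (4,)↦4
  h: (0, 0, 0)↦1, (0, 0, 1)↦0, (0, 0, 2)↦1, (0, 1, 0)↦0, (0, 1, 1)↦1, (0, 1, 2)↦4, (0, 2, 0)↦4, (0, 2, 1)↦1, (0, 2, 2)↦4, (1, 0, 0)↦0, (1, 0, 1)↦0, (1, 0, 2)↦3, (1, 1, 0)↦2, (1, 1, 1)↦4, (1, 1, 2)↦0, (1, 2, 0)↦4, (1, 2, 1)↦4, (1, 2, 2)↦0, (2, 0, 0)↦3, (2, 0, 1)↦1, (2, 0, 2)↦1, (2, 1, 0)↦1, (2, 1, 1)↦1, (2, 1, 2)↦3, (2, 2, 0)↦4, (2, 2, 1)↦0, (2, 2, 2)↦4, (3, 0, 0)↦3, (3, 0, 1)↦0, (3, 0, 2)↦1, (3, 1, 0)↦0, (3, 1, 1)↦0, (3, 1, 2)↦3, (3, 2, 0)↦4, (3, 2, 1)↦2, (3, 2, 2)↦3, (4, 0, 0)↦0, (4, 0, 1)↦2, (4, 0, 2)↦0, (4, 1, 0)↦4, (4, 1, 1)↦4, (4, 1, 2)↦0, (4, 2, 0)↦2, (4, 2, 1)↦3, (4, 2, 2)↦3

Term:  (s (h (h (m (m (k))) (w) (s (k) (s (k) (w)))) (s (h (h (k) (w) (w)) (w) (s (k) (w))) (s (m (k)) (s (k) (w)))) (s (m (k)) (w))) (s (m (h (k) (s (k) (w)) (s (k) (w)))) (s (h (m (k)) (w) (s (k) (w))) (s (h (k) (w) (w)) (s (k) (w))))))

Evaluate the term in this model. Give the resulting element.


  k = 4
  (m (k)) = m(4,) = 4
  (m (m (k))) = m(4,) = 4
  w = 2
  k = 4
  k = 4
  w = 2
  (s (k) (w)) = s(4, 2) = 2
  (s (k) (s (k) (w))) = s(4, 2) = 2
  (h (m (m (k))) (w) (s (k) (s (k) (w)))) = h(4, 2, 2) = 3
  k = 4
  w = 2
  w = 2
  (h (k) (w) (w)) = h(4, 2, 2) = 3
  w = 2
  k = 4
  w = 2
  (s (k) (w)) = s(4, 2) = 2
  (h (h (k) (w) (w)) (w) (s (k) (w))) = h(3, 2, 2) = 3
  k = 4
  (m (k)) = m(4,) = 4
  k = 4
  w = 2
  (s (k) (w)) = s(4, 2) = 2
  (s (m (k)) (s (k) (w))) = s(4, 2) = 2
  (s (h (h (k) (w) (w)) (w) (s (k) (w))) (s (m (k)) (s (k) (w)))) = s(3, 2) = 2
  k = 4
  (m (k)) = m(4,) = 4
  w = 2
  (s (m (k)) (w)) = s(4, 2) = 2
  (h (h (m (m (k))) (w) (s (k) (s (k) (w)))) (s (h (h (k) (w) (w)) (w) (s (k) (w))) (s (m (k)) (s (k) (w)))) (s (m (k)) (w))) = h(3, 2, 2) = 3
  k = 4
  k = 4
  w = 2
  (s (k) (w)) = s(4, 2) = 2
  k = 4
  w = 2
  (s (k) (w)) = s(4, 2) = 2
  (h (k) (s (k) (w)) (s (k) (w))) = h(4, 2, 2) = 3
  (m (h (k) (s (k) (w)) (s (k) (w)))) = m(3,) = 2
  k = 4
  (m (k)) = m(4,) = 4
  w = 2
  k = 4
  w = 2
  (s (k) (w)) = s(4, 2) = 2
  (h (m (k)) (w) (s (k) (w))) = h(4, 2, 2) = 3
  k = 4
  w = 2
  w = 2
  (h (k) (w) (w)) = h(4, 2, 2) = 3
  k = 4
  w = 2
  (s (k) (w)) = s(4, 2) = 2
  (s (h (k) (w) (w)) (s (k) (w))) = s(3, 2) = 2
  (s (h (m (k)) (w) (s (k) (w))) (s (h (k) (w) (w)) (s (k) (w)))) = s(3, 2) = 2
  (s (m (h (k) (s (k) (w)) (s (k) (w)))) (s (h (m (k)) (w) (s (k) (w))) (s (h (k) (w) (w)) (s (k) (w))))) = s(2, 2) = 1
  (s (h (h (m (m (k))) (w) (s (k) (s (k) (w)))) (s (h (h (k) (w) (w)) (w) (s (k) (w))) (s (m (k)) (s (k) (w)))) (s (m (k)) (w))) (s (m (h (k) (s (k) (w)) (s (k) (w)))) (s (h (m (k)) (w) (s (k) (w))) (s (h (k) (w) (w)) (s (k) (w)))))) = s(3, 1) = 2

value = 2


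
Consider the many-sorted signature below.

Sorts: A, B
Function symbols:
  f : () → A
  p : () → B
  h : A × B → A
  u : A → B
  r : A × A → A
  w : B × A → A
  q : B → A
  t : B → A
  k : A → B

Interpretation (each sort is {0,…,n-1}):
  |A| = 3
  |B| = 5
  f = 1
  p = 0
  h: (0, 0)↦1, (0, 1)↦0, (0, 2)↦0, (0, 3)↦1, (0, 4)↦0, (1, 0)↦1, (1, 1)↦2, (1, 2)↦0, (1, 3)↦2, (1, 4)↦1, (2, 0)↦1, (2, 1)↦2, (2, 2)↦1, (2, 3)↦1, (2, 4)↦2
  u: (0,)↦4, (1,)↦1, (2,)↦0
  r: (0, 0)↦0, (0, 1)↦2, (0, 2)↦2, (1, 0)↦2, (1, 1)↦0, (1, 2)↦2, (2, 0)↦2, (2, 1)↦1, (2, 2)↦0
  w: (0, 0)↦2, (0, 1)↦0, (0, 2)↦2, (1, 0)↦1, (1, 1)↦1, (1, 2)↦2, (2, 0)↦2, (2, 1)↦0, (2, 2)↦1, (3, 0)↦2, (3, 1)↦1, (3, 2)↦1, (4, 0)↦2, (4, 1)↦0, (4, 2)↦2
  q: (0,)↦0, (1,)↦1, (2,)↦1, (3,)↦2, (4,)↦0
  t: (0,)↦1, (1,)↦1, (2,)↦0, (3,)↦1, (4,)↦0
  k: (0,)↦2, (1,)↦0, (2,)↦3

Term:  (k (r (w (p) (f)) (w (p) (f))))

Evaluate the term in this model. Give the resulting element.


value = 2

  p = 0
  f = 1
  (w (p) (f)) = w(0, 1) = 0
  p = 0
  f = 1
  (w (p) (f)) = w(0, 1) = 0
  (r (w (p) (f)) (w (p) (f))) = r(0, 0) = 0
  (k (r (w (p) (f)) (w (p) (f)))) = k(0,) = 2


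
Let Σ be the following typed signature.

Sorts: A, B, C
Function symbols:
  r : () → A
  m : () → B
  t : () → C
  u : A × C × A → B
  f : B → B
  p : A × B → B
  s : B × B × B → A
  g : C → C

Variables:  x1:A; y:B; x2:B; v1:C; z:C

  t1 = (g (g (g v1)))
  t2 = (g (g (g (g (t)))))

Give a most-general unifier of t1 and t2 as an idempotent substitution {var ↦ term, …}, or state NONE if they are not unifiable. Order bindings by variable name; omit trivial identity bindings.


{v1 ↦ (g (t))}


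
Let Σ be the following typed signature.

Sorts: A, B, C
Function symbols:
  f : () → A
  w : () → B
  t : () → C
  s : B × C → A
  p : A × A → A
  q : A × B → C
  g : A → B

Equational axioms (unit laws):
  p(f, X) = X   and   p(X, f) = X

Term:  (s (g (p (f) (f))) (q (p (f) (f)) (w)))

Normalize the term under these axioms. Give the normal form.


1. (s (g (p (f) (f))) (q (p (f) (f)) (w)))  →  (s (g (f)) (q (p (f) (f)) (w)))
2. (s (g (f)) (q (p (f) (f)) (w)))  →  (s (g (f)) (q (f) (w)))

normal form = (s (g (f)) (q (f) (w)))


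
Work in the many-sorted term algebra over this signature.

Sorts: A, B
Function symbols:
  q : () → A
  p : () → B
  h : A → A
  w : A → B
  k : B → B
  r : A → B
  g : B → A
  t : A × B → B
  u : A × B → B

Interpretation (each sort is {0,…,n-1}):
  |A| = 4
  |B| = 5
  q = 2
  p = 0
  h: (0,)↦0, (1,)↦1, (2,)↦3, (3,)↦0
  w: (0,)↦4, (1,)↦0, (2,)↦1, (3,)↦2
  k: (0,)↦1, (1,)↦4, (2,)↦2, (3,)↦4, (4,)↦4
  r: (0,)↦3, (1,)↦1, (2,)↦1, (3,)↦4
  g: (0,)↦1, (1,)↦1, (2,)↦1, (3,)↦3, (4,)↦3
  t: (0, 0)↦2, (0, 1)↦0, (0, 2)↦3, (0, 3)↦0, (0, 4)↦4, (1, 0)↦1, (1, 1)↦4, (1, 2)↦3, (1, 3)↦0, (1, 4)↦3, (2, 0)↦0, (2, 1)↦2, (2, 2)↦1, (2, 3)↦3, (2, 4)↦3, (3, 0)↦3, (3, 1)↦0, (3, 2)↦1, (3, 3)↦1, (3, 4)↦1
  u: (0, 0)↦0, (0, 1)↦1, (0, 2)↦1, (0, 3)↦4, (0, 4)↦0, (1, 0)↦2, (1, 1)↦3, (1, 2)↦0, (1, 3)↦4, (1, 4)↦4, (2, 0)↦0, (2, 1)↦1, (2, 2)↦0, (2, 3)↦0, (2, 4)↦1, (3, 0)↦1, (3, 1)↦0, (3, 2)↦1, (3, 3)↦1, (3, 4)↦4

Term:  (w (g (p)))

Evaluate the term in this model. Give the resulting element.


  p = 0
  (g (p)) = g(0,) = 1
  (w (g (p))) = w(1,) = 0

value = 0


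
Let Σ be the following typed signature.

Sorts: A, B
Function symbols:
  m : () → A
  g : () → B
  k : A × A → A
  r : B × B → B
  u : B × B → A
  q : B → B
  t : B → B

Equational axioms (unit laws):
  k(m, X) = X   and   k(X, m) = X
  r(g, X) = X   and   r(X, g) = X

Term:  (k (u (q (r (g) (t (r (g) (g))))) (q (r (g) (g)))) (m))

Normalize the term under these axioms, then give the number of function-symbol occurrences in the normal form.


1. (k (u (q (r (g) (t (r (g) (g))))) (q (r (g) (g)))) (m))  →  (u (q (r (g) (t (r (g) (g))))) (q (r (g) (g))))
2. (u (q (r (g) (t (r (g) (g))))) (q (r (g) (g))))  →  (u (q (t (r (g) (g)))) (q (r (g) (g))))
3. (u (q (t (r (g) (g)))) (q (r (g) (g))))  →  (u (q (t (g))) (q (r (g) (g))))
4. (u (q (t (g))) (q (r (g) (g))))  →  (u (q (t (g))) (q (g)))
normal form: (u (q (t (g))) (q (g)))

size = 6


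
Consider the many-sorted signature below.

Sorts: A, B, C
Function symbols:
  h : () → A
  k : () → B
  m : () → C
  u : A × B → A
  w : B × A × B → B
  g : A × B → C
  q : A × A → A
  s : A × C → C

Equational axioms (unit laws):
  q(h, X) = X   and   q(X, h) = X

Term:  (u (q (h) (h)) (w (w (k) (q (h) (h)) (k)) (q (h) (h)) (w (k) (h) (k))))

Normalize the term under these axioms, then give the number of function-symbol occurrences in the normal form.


size = 12

1. (u (q (h) (h)) (w (w (k) (q (h) (h)) (k)) (q (h) (h)) (w (k) (h) (k))))  →  (u (h) (w (w (k) (q (h) (h)) (k)) (q (h) (h)) (w (k) (h) (k))))
2. (u (h) (w (w (k) (q (h) (h)) (k)) (q (h) (h)) (w (k) (h) (k))))  →  (u (h) (w (w (k) (h) (k)) (q (h) (h)) (w (k) (h) (k))))
3. (u (h) (w (w (k) (h) (k)) (q (h) (h)) (w (k) (h) (k))))  →  (u (h) (w (w (k) (h) (k)) (h) (w (k) (h) (k))))
normal form: (u (h) (w (w (k) (h) (k)) (h) (w (k) (h) (k))))


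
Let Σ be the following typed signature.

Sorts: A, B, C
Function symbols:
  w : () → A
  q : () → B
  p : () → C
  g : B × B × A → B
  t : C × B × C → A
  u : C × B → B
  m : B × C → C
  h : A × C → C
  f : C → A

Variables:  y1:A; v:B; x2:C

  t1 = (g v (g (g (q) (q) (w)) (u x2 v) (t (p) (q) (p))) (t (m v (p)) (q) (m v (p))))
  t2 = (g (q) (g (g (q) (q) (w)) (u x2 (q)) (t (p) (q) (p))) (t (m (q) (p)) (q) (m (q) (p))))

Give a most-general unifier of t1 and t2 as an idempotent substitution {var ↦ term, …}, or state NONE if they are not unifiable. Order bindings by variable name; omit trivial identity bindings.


{v ↦ (q)}


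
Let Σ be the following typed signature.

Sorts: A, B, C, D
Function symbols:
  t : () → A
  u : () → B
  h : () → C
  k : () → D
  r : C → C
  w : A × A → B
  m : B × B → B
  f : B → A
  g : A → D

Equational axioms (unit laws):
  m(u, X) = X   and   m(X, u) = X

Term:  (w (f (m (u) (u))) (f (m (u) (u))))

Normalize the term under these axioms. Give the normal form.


1. (w (f (m (u) (u))) (f (m (u) (u))))  →  (w (f (u)) (f (m (u) (u))))
2. (w (f (u)) (f (m (u) (u))))  →  (w (f (u)) (f (u)))

normal form = (w (f (u)) (f (u)))


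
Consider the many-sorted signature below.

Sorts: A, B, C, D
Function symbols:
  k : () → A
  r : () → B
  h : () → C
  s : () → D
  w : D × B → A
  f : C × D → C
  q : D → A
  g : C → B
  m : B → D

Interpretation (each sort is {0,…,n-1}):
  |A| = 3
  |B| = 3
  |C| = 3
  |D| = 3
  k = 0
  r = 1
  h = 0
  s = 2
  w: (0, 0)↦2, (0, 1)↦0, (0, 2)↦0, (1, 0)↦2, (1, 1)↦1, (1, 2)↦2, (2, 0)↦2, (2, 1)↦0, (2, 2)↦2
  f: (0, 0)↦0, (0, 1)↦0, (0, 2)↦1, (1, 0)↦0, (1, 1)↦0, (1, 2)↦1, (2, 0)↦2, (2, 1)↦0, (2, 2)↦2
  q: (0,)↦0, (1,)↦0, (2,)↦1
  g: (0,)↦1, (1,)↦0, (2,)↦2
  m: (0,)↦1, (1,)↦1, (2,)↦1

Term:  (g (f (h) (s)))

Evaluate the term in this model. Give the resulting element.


  h = 0
  s = 2
  (f (h) (s)) = f(0, 2) = 1
  (g (f (h) (s))) = g(1,) = 0

value = 0


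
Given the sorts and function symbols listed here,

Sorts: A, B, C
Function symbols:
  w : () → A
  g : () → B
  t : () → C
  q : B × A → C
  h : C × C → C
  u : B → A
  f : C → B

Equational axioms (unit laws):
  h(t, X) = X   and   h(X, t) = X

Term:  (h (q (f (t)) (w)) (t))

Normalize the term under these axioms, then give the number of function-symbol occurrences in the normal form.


size = 4

1. (h (q (f (t)) (w)) (t))  →  (q (f (t)) (w))
normal form: (q (f (t)) (w))
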